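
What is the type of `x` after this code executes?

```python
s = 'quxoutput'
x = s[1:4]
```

Slicing a str returns str

str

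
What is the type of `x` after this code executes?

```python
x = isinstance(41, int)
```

isinstance() returns bool

bool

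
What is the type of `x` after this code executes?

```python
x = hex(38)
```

hex() returns str representation

str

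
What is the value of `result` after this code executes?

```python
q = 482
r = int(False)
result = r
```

q = 482; r = 0; result = 0

0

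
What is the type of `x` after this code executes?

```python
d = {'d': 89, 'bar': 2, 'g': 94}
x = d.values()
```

.values() returns dict_values view

dict_values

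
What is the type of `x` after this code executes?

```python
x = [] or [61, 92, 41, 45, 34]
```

'or' returns first truthy value (list)

list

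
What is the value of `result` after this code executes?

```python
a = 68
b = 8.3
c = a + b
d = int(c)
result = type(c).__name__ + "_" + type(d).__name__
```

a is int; b is float; c is float; d is int; result = 'float_int'

'float_int'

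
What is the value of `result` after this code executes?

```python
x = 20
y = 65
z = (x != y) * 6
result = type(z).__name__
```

x is int; y is int; z is int; result = 'int'

'int'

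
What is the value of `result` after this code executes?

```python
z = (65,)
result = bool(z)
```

z = (65,); result = True

True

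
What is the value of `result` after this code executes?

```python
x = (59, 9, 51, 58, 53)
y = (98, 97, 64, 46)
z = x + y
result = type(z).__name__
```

x is tuple; y is tuple; z is tuple; result = 'tuple'

'tuple'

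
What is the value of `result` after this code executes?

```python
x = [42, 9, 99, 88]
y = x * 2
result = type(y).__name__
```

x is list; y is list; result = 'list'

'list'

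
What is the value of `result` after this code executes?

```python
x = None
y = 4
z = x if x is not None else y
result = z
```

x = None; y = 4; z = 4; result = 4

4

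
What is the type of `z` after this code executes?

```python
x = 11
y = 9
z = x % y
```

int % int = int

int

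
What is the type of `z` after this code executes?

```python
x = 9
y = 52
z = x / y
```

int / int = float

float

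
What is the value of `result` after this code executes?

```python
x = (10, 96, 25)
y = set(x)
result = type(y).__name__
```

x is tuple; y is set; result = 'set'

'set'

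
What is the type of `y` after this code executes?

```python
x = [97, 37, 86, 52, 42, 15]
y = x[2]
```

Indexing list[int] returns int

int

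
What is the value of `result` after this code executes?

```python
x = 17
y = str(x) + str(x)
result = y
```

x = 17; y = '1717'; result = '1717'

'1717'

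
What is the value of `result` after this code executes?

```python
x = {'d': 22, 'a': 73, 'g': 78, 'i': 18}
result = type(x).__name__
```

x is dict; result = 'dict'

'dict'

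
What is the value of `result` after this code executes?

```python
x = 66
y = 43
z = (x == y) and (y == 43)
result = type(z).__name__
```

x is int; y is int; z is bool; result = 'bool'

'bool'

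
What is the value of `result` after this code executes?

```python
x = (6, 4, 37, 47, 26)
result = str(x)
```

x = (6, 4, 37, 47, 26); result = '(6, 4, 37, 47, 26)'

'(6, 4, 37, 47, 26)'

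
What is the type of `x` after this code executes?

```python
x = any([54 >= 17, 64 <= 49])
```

any() returns bool

bool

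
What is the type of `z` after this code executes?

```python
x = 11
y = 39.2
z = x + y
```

int + float = float

float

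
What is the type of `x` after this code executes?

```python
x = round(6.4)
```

round() with no decimal places returns int

int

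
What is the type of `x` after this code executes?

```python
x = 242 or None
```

'or' returns first truthy value

int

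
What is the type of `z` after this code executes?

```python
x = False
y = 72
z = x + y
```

bool + int = int (bool is subclass of int)

int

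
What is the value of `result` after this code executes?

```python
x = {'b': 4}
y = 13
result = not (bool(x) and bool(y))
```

x = {'b': 4}; y = 13; result = False

False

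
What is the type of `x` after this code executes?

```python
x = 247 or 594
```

'or' returns first truthy value (int)

int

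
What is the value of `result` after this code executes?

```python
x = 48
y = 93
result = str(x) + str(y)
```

x = 48; y = 93; result = '4893'

'4893'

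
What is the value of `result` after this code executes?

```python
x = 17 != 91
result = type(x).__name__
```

x is bool; result = 'bool'

'bool'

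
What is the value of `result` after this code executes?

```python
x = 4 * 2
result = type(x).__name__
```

x is int; result = 'int'

'int'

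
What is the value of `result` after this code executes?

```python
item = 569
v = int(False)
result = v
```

item = 569; v = 0; result = 0

0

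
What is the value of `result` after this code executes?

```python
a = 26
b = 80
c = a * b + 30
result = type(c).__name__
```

a is int; b is int; c is int; result = 'int'

'int'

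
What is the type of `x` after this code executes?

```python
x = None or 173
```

'or' with None returns the other truthy value

int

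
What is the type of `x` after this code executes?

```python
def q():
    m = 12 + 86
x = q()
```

Function without return returns None

NoneType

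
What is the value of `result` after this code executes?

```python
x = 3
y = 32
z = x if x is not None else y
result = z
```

x = 3; y = 32; z = 3; result = 3

3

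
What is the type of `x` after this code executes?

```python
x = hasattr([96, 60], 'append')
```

hasattr() returns bool

bool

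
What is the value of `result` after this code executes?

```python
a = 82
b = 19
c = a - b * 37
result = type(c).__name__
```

a is int; b is int; c is int; result = 'int'

'int'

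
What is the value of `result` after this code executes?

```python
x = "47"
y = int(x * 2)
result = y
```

x = '47'; y = 4747; result = 4747

4747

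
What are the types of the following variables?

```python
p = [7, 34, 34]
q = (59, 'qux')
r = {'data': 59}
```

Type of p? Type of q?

p is assigned a list literal (square brackets); q is assigned a tuple (parenthesized, comma-separated values)

list, tuple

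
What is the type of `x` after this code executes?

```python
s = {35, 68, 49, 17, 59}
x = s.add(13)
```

set.add() returns None (mutates in place)

NoneType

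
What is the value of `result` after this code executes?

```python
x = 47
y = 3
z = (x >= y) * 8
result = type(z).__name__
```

x is int; y is int; z is int; result = 'int'

'int'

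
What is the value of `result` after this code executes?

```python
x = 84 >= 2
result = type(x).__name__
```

x is bool; result = 'bool'

'bool'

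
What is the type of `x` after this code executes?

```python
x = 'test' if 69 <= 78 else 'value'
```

Both branches of conditional are str

str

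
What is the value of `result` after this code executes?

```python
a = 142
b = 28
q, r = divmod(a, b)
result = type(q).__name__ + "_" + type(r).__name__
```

a is int; b is int; q is int; r is int; result = 'int_int'

'int_int'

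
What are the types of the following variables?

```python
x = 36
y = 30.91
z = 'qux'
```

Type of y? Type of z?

y is assigned a number with a decimal point, so it is a float; z is assigned a quoted string literal, so it is a str

float, str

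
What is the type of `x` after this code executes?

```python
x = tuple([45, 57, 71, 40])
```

tuple() constructor returns tuple

tuple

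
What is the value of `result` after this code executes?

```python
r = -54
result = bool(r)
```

r = -54; result = True

True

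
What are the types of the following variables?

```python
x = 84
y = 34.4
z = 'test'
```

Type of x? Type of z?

x is assigned a bare integer (no decimal point), so it is an int; z is assigned a quoted string literal, so it is a str

int, str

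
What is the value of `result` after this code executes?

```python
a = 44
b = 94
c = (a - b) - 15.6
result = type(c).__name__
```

a is int; b is int; c is float; result = 'float'

'float'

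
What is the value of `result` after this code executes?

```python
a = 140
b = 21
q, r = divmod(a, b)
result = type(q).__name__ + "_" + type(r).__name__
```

a is int; b is int; q is int; r is int; result = 'int_int'

'int_int'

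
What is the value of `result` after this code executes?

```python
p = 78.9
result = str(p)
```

p = 78.9; result = '78.9'

'78.9'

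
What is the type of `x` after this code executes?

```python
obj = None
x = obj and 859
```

'and' returns first falsy value (None)

NoneType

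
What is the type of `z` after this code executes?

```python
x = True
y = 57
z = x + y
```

bool + int = int (bool is subclass of int)

int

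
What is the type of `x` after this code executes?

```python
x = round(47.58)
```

round() with no decimal places returns int

int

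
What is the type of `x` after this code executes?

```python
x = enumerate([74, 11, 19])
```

enumerate() returns an enumerate object

enumerate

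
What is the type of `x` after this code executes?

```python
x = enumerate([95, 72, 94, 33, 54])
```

enumerate() returns an enumerate object

enumerate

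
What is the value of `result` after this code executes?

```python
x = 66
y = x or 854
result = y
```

x = 66; y = 66; result = 66

66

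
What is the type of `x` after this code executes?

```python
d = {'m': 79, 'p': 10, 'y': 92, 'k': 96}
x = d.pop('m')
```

dict.pop() returns the value

int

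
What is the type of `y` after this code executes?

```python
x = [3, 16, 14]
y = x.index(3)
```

list.index() returns int

int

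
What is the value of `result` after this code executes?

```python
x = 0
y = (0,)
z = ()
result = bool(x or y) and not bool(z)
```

x = 0; y = (0,); z = (); result = True

True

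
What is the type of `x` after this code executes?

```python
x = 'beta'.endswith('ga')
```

str.endswith() returns bool

bool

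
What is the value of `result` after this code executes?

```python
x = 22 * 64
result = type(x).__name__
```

x is int; result = 'int'

'int'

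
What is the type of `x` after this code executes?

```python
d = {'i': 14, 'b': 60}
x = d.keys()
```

.keys() returns dict_keys view

dict_keys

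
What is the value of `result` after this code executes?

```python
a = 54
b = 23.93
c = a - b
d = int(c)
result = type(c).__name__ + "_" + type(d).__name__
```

a is int; b is float; c is float; d is int; result = 'float_int'

'float_int'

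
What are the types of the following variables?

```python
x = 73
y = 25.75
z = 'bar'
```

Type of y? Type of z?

y is assigned a number with a decimal point, so it is a float; z is assigned a quoted string literal, so it is a str

float, str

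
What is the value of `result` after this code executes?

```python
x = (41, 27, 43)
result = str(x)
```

x = (41, 27, 43); result = '(41, 27, 43)'

'(41, 27, 43)'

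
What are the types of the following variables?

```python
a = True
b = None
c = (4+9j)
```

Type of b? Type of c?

b is assigned None, whose type is NoneType; c is assigned (4+9j), an int plus an imaginary literal (j suffix), which evaluates to complex

NoneType, complex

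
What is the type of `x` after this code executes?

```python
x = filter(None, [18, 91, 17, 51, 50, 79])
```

filter() returns a filter object

filter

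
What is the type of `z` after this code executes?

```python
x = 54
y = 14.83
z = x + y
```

int + float = float

float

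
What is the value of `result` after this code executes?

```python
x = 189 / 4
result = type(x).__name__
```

x is float; result = 'float'

'float'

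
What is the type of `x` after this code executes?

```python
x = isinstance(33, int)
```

isinstance() returns bool

bool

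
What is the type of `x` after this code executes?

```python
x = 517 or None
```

'or' returns first truthy value

int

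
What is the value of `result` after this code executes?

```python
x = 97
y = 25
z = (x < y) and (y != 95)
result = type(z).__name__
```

x is int; y is int; z is bool; result = 'bool'

'bool'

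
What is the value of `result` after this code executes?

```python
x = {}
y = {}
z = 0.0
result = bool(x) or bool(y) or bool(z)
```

x = {}; y = {}; z = 0.0; result = False

False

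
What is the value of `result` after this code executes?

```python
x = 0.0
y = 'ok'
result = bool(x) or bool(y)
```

x = 0.0; y = 'ok'; result = True

True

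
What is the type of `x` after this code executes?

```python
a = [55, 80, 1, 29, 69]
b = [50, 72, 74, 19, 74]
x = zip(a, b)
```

zip() returns a zip object

zip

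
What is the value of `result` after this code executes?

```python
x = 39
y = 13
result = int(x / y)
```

x = 39; y = 13; result = 3

3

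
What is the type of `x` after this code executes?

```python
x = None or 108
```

'or' with None returns the other truthy value

int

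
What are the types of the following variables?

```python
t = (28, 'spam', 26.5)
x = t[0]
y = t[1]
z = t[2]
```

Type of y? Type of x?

tuple[1] is str; tuple[0] is int

str, int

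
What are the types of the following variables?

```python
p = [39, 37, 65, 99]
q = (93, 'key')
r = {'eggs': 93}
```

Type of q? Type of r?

q is assigned a tuple (parenthesized, comma-separated values); r is assigned a dict literal ({key: value})

tuple, dict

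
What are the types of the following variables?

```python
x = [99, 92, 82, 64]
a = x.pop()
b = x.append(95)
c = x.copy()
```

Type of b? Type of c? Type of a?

append() returns None; copy() returns list; pop() returns element

NoneType, list, int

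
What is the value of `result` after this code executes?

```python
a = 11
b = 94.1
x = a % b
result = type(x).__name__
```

a is int; b is float; x is float; result = 'float'

'float'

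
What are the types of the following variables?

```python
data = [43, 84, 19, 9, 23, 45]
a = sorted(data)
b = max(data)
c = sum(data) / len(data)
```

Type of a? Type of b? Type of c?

sorted() returns list; max of ints returns int; int / int = float

list, int, float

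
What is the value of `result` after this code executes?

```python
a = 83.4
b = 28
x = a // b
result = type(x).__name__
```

a is float; b is int; x is float; result = 'float'

'float'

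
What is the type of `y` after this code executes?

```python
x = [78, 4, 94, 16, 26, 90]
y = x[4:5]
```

Slicing a list returns a list

list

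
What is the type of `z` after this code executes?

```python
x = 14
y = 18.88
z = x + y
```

int + float = float

float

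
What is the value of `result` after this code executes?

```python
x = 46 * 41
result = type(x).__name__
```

x is int; result = 'int'

'int'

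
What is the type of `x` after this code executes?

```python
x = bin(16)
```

bin() returns str representation

str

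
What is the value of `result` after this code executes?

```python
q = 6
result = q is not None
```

q = 6; result = True

True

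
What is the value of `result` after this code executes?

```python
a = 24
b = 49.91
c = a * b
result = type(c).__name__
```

a is int; b is float; c is float; result = 'float'

'float'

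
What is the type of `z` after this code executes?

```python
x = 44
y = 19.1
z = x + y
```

int + float = float

float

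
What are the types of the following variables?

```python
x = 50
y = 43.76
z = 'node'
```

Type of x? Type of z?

x is assigned a bare integer (no decimal point), so it is an int; z is assigned a quoted string literal, so it is a str

int, str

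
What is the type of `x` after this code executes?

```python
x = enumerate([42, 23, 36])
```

enumerate() returns an enumerate object

enumerate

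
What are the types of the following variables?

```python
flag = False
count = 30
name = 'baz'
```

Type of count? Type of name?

count is assigned a bare integer (no decimal point), so it is an int; name is assigned a quoted string literal, so it is a str

int, str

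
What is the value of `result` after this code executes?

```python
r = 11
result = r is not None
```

r = 11; result = True

True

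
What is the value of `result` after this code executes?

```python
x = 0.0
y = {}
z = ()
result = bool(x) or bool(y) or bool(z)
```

x = 0.0; y = {}; z = (); result = False

False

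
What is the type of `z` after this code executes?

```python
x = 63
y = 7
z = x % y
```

int % int = int

int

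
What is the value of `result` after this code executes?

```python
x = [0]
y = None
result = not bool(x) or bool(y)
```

x = [0]; y = None; result = False

False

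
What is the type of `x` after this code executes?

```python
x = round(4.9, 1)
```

round() with decimal places returns float

float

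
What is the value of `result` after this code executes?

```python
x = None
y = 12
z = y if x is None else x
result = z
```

x = None; y = 12; z = 12; result = 12

12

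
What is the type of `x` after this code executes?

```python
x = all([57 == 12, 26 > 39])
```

all() returns bool

bool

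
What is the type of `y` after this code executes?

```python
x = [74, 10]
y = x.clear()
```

list.clear() returns None

NoneType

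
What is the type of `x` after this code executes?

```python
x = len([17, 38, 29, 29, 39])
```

len() always returns int

int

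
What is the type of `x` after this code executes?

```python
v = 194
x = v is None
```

'is' comparison returns bool

bool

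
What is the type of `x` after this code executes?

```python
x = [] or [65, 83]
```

'or' returns first truthy value (list)

list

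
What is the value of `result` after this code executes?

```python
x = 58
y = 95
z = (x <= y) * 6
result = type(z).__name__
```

x is int; y is int; z is int; result = 'int'

'int'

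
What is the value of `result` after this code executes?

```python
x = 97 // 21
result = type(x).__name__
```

x is int; result = 'int'

'int'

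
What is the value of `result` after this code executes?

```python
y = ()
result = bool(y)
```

y = (); result = False

False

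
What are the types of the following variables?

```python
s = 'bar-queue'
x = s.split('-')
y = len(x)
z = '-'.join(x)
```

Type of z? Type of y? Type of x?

str.join() returns str; len() returns int; str.split() returns list

str, int, list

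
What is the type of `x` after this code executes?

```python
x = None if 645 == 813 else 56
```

645 == 813 is False, so the else branch is taken

int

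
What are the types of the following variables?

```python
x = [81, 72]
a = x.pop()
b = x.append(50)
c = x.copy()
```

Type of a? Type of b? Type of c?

pop() returns element; append() returns None; copy() returns list

int, NoneType, list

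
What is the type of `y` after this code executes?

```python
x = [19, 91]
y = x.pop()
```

list.pop() returns the popped element

int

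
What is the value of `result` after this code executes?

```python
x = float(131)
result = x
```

x = 131.0; result = 131.0

131.0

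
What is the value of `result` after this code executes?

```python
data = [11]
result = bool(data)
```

data = [11]; result = True

True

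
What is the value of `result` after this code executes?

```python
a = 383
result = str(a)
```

a = 383; result = '383'

'383'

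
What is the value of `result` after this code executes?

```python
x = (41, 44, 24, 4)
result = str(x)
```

x = (41, 44, 24, 4); result = '(41, 44, 24, 4)'

'(41, 44, 24, 4)'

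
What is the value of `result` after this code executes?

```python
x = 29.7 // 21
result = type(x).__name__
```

x is float; result = 'float'

'float'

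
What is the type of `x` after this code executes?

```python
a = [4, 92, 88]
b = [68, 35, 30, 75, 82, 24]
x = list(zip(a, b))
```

list(zip()) returns a list of tuples

list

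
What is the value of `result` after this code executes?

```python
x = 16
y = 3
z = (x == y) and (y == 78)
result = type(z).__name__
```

x is int; y is int; z is bool; result = 'bool'

'bool'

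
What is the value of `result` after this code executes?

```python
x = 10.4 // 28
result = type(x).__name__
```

x is float; result = 'float'

'float'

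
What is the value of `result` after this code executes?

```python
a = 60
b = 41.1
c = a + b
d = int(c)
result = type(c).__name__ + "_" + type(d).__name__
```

a is int; b is float; c is float; d is int; result = 'float_int'

'float_int'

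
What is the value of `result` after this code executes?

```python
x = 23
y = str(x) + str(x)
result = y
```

x = 23; y = '2323'; result = '2323'

'2323'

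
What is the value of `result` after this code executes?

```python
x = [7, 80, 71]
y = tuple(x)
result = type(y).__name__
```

x is list; y is tuple; result = 'tuple'

'tuple'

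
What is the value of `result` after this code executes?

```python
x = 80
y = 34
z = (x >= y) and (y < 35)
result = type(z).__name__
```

x is int; y is int; z is bool; result = 'bool'

'bool'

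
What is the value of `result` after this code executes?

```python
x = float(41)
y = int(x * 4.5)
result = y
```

x = 41.0; y = 184; result = 184

184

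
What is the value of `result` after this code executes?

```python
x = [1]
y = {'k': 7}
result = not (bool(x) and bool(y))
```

x = [1]; y = {'k': 7}; result = False

False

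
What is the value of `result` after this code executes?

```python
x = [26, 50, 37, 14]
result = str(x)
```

x = [26, 50, 37, 14]; result = '[26, 50, 37, 14]'

'[26, 50, 37, 14]'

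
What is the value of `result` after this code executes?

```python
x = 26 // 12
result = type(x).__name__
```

x is int; result = 'int'

'int'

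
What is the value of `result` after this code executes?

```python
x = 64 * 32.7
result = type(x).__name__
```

x is float; result = 'float'

'float'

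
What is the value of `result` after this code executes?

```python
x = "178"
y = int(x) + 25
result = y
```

x = '178'; y = 203; result = 203

203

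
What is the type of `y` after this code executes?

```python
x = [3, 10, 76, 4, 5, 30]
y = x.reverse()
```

list.reverse() returns None

NoneType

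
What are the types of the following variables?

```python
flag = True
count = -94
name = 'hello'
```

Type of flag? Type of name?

flag is assigned the constant True, which has type bool; name is assigned a quoted string literal, so it is a str

bool, str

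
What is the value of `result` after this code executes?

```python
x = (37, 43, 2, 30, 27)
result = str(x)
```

x = (37, 43, 2, 30, 27); result = '(37, 43, 2, 30, 27)'

'(37, 43, 2, 30, 27)'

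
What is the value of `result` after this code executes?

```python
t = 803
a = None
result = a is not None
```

t = 803; a = None; result = False

False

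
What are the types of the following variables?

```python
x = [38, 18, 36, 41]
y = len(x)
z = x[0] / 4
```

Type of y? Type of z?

len() returns int; int / int = float

int, float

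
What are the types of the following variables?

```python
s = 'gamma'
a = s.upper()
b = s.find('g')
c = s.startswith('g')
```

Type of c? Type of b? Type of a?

startswith() returns bool; find() returns int; upper() returns str

bool, int, str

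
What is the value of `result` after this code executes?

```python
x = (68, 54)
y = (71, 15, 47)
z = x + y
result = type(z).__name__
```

x is tuple; y is tuple; z is tuple; result = 'tuple'

'tuple'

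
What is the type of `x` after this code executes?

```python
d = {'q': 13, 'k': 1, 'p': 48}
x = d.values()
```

.values() returns dict_values view

dict_values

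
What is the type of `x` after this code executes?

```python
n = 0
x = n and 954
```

'and' returns first falsy value (0 is int)

int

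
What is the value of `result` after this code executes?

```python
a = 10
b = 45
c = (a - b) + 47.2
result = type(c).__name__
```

a is int; b is int; c is float; result = 'float'

'float'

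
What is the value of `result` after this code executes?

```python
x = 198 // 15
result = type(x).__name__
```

x is int; result = 'int'

'int'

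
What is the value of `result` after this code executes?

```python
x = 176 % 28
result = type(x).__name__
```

x is int; result = 'int'

'int'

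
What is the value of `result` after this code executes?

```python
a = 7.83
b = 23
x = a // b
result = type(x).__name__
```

a is float; b is int; x is float; result = 'float'

'float'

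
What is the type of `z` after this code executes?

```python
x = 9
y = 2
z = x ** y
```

positive int ** positive int = int

int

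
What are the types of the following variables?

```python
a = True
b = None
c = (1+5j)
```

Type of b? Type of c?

b is assigned None, whose type is NoneType; c is assigned (1+5j), an int plus an imaginary literal (j suffix), which evaluates to complex

NoneType, complex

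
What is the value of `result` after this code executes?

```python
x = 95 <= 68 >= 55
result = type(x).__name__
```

x is bool; result = 'bool'

'bool'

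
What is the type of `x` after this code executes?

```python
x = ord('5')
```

ord() returns int (code point)

int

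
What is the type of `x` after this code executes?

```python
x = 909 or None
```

'or' returns first truthy value

int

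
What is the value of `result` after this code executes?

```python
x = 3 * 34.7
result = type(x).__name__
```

x is float; result = 'float'

'float'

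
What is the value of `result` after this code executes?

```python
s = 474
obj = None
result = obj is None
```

s = 474; obj = None; result = True

True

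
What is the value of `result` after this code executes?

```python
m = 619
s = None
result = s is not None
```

m = 619; s = None; result = False

False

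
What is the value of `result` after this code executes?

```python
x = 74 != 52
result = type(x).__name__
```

x is bool; result = 'bool'

'bool'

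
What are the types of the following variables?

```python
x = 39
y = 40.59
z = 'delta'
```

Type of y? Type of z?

y is assigned a number with a decimal point, so it is a float; z is assigned a quoted string literal, so it is a str

float, str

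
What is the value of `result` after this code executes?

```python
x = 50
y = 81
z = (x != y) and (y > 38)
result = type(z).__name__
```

x is int; y is int; z is bool; result = 'bool'

'bool'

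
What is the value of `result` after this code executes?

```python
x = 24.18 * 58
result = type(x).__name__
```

x is float; result = 'float'

'float'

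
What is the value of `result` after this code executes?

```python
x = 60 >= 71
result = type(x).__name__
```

x is bool; result = 'bool'

'bool'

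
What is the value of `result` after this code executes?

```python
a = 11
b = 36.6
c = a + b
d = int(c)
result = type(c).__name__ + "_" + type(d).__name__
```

a is int; b is float; c is float; d is int; result = 'float_int'

'float_int'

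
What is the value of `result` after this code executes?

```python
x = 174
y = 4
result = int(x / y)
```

x = 174; y = 4; result = 43

43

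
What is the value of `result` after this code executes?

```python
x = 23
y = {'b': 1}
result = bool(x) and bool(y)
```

x = 23; y = {'b': 1}; result = True

True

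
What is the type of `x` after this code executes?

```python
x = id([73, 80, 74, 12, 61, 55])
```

id() returns int

int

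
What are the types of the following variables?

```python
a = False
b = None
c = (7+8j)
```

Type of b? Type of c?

b is assigned None, whose type is NoneType; c is assigned (7+8j), an int plus an imaginary literal (j suffix), which evaluates to complex

NoneType, complex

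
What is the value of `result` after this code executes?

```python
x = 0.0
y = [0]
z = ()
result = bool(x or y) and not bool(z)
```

x = 0.0; y = [0]; z = (); result = True

True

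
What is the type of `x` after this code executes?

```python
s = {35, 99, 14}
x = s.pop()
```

Popping from set[int] returns int

int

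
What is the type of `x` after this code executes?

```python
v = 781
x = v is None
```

'is' comparison returns bool

bool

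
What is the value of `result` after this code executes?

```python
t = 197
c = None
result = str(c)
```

t = 197; c = None; result = 'None'

'None'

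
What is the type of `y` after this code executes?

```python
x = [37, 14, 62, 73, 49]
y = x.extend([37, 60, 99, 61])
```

list.extend() returns None

NoneType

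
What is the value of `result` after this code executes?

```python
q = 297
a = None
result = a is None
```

q = 297; a = None; result = True

True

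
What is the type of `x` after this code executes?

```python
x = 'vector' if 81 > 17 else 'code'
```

Both branches of conditional are str

str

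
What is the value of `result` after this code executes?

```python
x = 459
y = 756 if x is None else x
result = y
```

x = 459; y = 459; result = 459

459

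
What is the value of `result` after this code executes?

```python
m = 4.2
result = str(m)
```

m = 4.2; result = '4.2'

'4.2'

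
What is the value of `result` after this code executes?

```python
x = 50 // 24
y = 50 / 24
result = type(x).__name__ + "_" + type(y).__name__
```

x is int; y is float; result = 'int_float'

'int_float'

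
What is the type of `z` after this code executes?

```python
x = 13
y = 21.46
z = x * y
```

int * float = float

float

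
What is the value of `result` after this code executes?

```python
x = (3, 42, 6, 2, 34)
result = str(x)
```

x = (3, 42, 6, 2, 34); result = '(3, 42, 6, 2, 34)'

'(3, 42, 6, 2, 34)'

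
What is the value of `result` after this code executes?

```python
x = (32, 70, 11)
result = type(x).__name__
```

x is tuple; result = 'tuple'

'tuple'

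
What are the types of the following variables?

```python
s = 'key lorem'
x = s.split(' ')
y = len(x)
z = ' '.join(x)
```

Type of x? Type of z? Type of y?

str.split() returns list; str.join() returns str; len() returns int

list, str, int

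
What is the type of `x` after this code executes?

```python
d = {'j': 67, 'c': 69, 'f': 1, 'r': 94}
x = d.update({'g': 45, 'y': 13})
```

dict.update() returns None

NoneType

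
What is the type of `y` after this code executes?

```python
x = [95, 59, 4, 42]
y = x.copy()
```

list.copy() returns list

list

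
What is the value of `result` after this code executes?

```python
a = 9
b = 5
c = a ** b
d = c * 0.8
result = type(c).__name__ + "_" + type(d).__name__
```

a is int; b is int; c is int; d is float; result = 'int_float'

'int_float'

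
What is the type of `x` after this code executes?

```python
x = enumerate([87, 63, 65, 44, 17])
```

enumerate() returns an enumerate object

enumerate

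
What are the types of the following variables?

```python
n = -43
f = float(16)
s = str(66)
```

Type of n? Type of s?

n is assigned a bare integer (no decimal point), so it is an int; s is assigned the result of calling str(), which returns a str

int, str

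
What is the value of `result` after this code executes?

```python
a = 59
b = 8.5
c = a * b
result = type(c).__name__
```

a is int; b is float; c is float; result = 'float'

'float'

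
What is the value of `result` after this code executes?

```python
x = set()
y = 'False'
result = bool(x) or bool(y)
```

x = set(); y = 'False'; result = True

True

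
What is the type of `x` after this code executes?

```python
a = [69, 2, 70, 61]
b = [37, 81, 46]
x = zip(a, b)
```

zip() returns a zip object

zip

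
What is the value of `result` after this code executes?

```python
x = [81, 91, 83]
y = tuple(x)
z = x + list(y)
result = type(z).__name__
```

x is list; y is tuple; z is list; result = 'list'

'list'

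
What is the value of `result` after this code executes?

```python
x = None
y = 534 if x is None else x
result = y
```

x = None; y = 534; result = 534

534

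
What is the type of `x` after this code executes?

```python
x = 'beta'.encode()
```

str.encode() returns bytes

bytes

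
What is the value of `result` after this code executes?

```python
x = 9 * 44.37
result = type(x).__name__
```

x is float; result = 'float'

'float'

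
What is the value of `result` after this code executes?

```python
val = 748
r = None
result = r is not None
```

val = 748; r = None; result = False

False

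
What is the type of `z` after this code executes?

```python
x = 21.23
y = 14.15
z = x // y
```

float // float = float

float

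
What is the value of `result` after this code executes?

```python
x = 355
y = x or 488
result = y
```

x = 355; y = 355; result = 355

355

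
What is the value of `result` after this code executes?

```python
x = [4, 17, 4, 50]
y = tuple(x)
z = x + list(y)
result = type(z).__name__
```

x is list; y is tuple; z is list; result = 'list'

'list'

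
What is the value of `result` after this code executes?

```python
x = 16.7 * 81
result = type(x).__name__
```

x is float; result = 'float'

'float'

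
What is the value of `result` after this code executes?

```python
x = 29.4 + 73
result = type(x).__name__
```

x is float; result = 'float'

'float'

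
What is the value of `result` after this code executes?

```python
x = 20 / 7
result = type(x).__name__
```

x is float; result = 'float'

'float'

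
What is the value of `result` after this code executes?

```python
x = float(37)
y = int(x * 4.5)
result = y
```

x = 37.0; y = 166; result = 166

166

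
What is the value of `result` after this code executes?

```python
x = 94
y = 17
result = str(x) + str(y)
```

x = 94; y = 17; result = '9417'

'9417'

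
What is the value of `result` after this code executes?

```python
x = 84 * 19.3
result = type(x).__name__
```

x is float; result = 'float'

'float'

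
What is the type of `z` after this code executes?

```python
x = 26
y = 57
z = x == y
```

Equality comparison returns bool

bool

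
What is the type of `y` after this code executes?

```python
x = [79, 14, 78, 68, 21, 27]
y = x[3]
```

Indexing list[int] returns int

int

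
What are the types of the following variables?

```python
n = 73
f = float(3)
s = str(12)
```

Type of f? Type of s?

f is assigned the result of calling float(), which returns a float; s is assigned the result of calling str(), which returns a str

float, str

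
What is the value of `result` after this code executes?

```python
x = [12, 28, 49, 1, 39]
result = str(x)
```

x = [12, 28, 49, 1, 39]; result = '[12, 28, 49, 1, 39]'

'[12, 28, 49, 1, 39]'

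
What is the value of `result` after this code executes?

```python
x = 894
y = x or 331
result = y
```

x = 894; y = 894; result = 894

894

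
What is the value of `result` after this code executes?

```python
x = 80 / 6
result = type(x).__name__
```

x is float; result = 'float'

'float'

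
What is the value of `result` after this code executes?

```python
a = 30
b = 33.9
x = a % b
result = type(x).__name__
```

a is int; b is float; x is float; result = 'float'

'float'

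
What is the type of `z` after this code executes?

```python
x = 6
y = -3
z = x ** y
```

int ** negative = float

float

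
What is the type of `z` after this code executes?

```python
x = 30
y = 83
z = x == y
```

Equality comparison returns bool

bool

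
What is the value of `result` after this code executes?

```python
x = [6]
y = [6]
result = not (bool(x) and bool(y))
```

x = [6]; y = [6]; result = False

False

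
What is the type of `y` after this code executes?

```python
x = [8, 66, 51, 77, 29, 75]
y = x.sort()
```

list.sort() returns None (mutates in place)

NoneType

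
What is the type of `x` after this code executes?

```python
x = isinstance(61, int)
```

isinstance() returns bool

bool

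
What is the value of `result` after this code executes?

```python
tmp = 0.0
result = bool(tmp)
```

tmp = 0.0; result = False

False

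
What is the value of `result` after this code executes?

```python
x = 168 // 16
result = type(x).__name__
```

x is int; result = 'int'

'int'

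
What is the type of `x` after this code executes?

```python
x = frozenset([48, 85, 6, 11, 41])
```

frozenset() returns frozenset

frozenset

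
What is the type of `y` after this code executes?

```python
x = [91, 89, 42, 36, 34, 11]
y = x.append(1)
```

list.append() returns None (mutates in place)

NoneType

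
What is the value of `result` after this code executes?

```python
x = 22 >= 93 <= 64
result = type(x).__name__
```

x is bool; result = 'bool'

'bool'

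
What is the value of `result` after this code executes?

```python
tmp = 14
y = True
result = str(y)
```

tmp = 14; y = True; result = 'True'

'True'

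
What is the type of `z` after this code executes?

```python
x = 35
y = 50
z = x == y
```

Comparison returns bool

bool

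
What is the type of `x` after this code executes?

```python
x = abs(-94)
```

abs() of int returns int

int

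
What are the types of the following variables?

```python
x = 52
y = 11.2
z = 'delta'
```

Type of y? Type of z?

y is assigned a number with a decimal point, so it is a float; z is assigned a quoted string literal, so it is a str

float, str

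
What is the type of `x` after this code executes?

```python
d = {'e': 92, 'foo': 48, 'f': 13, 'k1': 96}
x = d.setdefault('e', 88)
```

dict.setdefault() returns the (existing or default) value

int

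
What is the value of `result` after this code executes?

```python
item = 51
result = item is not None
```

item = 51; result = True

True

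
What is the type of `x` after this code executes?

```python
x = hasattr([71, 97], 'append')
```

hasattr() returns bool

bool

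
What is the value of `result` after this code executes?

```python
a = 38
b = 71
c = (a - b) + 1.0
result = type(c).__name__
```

a is int; b is int; c is float; result = 'float'

'float'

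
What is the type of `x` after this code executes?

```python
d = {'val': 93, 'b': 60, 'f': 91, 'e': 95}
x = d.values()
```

.values() returns dict_values view

dict_values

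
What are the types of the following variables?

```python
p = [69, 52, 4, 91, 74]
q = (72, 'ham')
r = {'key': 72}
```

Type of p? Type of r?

p is assigned a list literal (square brackets); r is assigned a dict literal ({key: value})

list, dict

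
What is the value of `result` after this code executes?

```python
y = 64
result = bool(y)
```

y = 64; result = True

True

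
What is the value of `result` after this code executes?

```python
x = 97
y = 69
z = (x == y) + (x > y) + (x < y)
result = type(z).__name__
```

x is int; y is int; z is int; result = 'int'

'int'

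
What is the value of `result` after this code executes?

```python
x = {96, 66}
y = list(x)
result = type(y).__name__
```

x is set; y is list; result = 'list'

'list'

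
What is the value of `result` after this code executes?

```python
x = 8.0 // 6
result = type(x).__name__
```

x is float; result = 'float'

'float'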